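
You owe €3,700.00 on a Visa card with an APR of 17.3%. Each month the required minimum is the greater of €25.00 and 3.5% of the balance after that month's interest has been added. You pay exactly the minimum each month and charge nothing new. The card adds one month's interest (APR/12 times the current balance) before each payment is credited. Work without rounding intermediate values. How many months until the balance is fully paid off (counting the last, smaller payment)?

Monthly rate r = 17.3%/12 = 1.44167% = 0.0144167.
While 3.5% of the post-interest balance exceeds €25.00, each month B ← (B·(1+r))·(1 − 0.035), i.e. B shrinks by the factor (1+r)·0.965 = 0.97891.
This holds for months 1–78. Entering month 79 the balance is €701.79; 3.5% of the post-interest balance is now below €25.00, so the flat €25.00 minimum applies from here.
From month 79 a fixed €25.00 at rate r clears €701.79 in 37 more payments. Total: 78 + 37 = 115 months.

115 months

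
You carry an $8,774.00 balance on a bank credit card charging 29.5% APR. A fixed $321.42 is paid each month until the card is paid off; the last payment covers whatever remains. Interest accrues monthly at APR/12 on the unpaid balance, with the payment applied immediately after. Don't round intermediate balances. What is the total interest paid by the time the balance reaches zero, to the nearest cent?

Monthly rate r = 29.5%/12 = 2.45833% = 0.0245833.
Payoff takes n = ⌈−ln(1 − rB₀/P)/ln(1+r)⌉ = ⌈45.784⌉ = 46 payments; the last is $252.50.
Total paid = 45·$321.42 + $252.50 = $14,716.40.
Total interest = total paid − principal = $14,716.40 − $8,774.00 = $5,942.40.

$5,942.40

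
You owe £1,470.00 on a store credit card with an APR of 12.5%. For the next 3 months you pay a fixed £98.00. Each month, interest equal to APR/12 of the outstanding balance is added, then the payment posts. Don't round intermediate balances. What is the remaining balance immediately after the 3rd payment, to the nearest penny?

Monthly rate r = 12.5%/12 = 1.04167% = 0.0104167.
Each month: B ← B·(1+r) − £98.00.
Month 1: interest £15.31; balance after payment £1,387.31.
Month 2: interest £14.45; balance after payment £1,303.76.
Month 3: interest £13.58; balance after payment £1,219.34.

£1,219.34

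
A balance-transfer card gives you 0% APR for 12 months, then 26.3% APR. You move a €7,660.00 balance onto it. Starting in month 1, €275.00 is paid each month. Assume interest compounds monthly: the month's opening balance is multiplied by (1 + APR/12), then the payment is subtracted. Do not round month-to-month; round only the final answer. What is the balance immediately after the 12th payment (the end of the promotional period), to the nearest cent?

€4,360.00

Promo months 1–12 at r₀ = 0%/12 = 0; months 13+ at r₁ = 26.3%/12 = 0.0219167.
After month 12 (no interest yet): B = €7,660.00 − 12·€275.00 = €4,360.00.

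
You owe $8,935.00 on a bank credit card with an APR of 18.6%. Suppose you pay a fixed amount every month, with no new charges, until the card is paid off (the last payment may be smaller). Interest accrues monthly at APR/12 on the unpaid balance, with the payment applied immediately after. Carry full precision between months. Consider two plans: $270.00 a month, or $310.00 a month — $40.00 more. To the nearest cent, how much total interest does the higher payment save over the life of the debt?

Monthly rate r = 18.6%/12 = 1.55% = 0.0155.
At $270.00/mo: n = ⌈−ln(1 − rB₀/P)/ln(1+r)⌉ = 47 payments (last $207.99); total interest = total paid − $8,935.00 = $3,692.99.
At $310.00/mo: 39 payments (last $151.02); total interest $2,996.02.
Interest saved = $3,692.99 − $2,996.02 = $696.97.

$696.97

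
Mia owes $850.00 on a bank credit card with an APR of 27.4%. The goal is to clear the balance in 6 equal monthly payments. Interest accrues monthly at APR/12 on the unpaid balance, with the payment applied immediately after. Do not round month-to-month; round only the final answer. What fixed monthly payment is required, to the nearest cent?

Monthly rate r = 27.4%/12 = 2.28333% = 0.0228333.
Level-payment amortization: P = B₀·r / (1 − (1+r)^(−n)) = 850.00·0.0228333 / (1 − 1.02283^(−6)).
Denominator 1 − (1+r)^(−6) = 0.126685316.
P = 19.4083 / 0.126685316 ≈ 153.20.

$153.20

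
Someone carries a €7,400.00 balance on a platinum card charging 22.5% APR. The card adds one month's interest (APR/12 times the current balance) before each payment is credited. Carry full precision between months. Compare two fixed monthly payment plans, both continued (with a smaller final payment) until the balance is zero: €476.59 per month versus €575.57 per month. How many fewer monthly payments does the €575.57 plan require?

Monthly rate r = 22.5%/12 = 1.875% = 0.01875.
At €476.59/mo: n = ⌈−ln(1 − rB₀/P)/ln(1+r)⌉ = 19 payments (last €250.20); total interest = total paid − €7,400.00 = €1,428.82.
At €575.57/mo: 15 payments (last €489.31); total interest €1,147.29.
Payments saved = 19 − 15 = 4.

4 fewer payments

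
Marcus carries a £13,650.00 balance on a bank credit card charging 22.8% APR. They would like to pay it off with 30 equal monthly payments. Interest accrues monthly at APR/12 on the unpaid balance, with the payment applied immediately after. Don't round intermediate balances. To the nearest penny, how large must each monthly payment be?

£601.12

Monthly rate r = 22.8%/12 = 1.9% = 0.019.
Level-payment amortization: P = B₀·r / (1 − (1+r)^(−n)) = 13650.00·0.019 / (1 − 1.019^(−30)).
Denominator 1 − (1+r)^(−30) = 0.431442386.
P = 259.35 / 0.431442386 ≈ 601.12.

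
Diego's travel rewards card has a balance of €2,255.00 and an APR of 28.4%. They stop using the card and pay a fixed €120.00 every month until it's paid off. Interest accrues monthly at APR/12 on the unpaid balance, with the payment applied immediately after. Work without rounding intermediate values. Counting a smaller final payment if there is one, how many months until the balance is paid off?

26 payments

Monthly rate r = 28.4%/12 = 2.36667% = 0.0236667.
Recurrence: B ← B·(1+r) − €120.00.
Month 1: interest €53.37; balance after payment €2,188.37.
Month 2: interest €51.79; balance after payment €2,120.16.
Closed form: n = −ln(1 − rB₀/P)/ln(1+r) = −ln(0.55526)/ln(1.02367) ≈ 25.151, so the balance reaches zero during payment 26.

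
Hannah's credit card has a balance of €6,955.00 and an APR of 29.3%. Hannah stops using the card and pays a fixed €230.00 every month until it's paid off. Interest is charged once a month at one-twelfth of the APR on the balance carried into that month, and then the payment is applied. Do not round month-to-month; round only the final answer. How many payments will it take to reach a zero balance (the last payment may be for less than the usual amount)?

56 months

Monthly rate r = 29.3%/12 = 2.44167% = 0.0244167.
Recurrence: B ← B·(1+r) − €230.00.
Month 1: interest €169.82; balance after payment €6,894.82.
Month 2: interest €168.35; balance after payment €6,833.17.
Closed form: n = −ln(1 − rB₀/P)/ln(1+r) = −ln(0.26166)/ln(1.02442) ≈ 55.577, so the balance reaches zero during payment 56.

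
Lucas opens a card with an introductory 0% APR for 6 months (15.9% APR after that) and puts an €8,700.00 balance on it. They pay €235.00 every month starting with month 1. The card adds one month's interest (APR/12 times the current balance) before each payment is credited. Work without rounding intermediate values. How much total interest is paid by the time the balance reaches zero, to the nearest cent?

€2,161.39

Promo months 1–6 at r₀ = 0%/12 = 0; months 7+ at r₁ = 15.9%/12 = 0.01325.
After month 6 (no interest yet): B = €8,700.00 − 6·€235.00 = €7,290.00.
Then at r₁ with €235.00/mo: n₂ = −ln(1 − r₁·B/P)/ln(1+r₁) ≈ 40.22 → 41 more payments.
Total paid = 46·€235.00 + €51.39 = €10,861.39; interest = €10,861.39 − €8,700.00 = €2,161.39.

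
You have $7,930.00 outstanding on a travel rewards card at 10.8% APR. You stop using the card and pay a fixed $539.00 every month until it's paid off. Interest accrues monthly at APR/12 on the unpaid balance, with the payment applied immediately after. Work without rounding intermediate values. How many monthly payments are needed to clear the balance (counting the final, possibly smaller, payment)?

Monthly rate r = 10.8%/12 = 0.9% = 0.009.
Recurrence: B ← B·(1+r) − $539.00.
Month 1: interest $71.37; balance after payment $7,462.37.
Month 2: interest $67.16; balance after payment $6,990.53.
Closed form: n = −ln(1 − rB₀/P)/ln(1+r) = −ln(0.86759)/ln(1.009) ≈ 15.853, so the balance reaches zero during payment 16.

16 months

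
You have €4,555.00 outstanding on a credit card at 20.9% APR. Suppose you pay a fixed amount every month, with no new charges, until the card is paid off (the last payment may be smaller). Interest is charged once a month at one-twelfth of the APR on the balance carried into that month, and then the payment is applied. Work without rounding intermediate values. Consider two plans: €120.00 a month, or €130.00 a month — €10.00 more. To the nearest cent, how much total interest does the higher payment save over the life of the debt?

Monthly rate r = 20.9%/12 = 1.74167% = 0.0174167.
At €120.00/mo: n = ⌈−ln(1 − rB₀/P)/ln(1+r)⌉ = 63 payments (last €80.40); total interest = total paid − €4,555.00 = €2,965.40.
At €130.00/mo: 55 payments (last €74.47); total interest €2,539.47.
Interest saved = €2,965.40 − €2,539.47 = €425.93.

€425.93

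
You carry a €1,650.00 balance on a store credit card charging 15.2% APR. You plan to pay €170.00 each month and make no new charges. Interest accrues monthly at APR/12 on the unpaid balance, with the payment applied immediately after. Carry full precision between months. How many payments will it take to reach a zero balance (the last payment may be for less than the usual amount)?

11 payments

Monthly rate r = 15.2%/12 = 1.26667% = 0.0126667.
Recurrence: B ← B·(1+r) − €170.00.
Month 1: interest €20.90; balance after payment €1,500.90.
Month 2: interest €19.01; balance after payment €1,349.91.
Closed form: n = −ln(1 − rB₀/P)/ln(1+r) = −ln(0.87706)/ln(1.01267) ≈ 10.422, so the balance reaches zero during payment 11.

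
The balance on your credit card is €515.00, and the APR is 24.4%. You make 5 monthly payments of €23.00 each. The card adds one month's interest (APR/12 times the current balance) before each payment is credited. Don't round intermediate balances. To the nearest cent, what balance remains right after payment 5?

€449.76

Monthly rate r = 24.4%/12 = 2.03333% = 0.0203333.
Each month: B ← B·(1+r) − €23.00.
Month 1: interest €10.47; balance after payment €502.47.
Month 2: interest €10.22; balance after payment €489.69.
Month 3: interest €9.96; balance after payment €476.65.
Month 4: interest €9.69; balance after payment €463.34.
Month 5: interest €9.42; balance after payment €449.76.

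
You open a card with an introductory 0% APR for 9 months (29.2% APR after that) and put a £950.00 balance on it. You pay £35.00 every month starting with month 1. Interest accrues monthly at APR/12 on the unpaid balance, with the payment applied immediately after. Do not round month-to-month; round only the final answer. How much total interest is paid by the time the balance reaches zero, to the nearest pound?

Promo months 1–9 at r₀ = 0%/12 = 0; months 10+ at r₁ = 29.2%/12 = 0.0243333.
After month 9 (no interest yet): B = £950.00 − 9·£35.00 = £635.00.
Then at r₁ with £35.00/mo: n₂ = −ln(1 − r₁·B/P)/ln(1+r₁) ≈ 24.23 → 25 more payments.
Total paid = 33·£35.00 + £8.01 = £1,163.01; interest = £1,163.01 − £950.00 = £213.01.

£213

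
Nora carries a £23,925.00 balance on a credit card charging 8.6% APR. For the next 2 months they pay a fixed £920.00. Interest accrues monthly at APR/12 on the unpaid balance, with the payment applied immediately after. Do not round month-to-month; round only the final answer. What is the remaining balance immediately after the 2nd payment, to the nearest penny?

Monthly rate r = 8.6%/12 = 0.716667% = 0.00716667.
Each month: B ← B·(1+r) − £920.00.
Month 1: interest £171.46; balance after payment £23,176.46.
Month 2: interest £166.10; balance after payment £22,422.56.

£22,422.56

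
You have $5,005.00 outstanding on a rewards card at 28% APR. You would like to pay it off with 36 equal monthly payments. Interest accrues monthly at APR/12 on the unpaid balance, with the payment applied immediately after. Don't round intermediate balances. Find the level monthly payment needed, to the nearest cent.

Monthly rate r = 28%/12 = 2.33333% = 0.0233333.
Level-payment amortization: P = B₀·r / (1 − (1+r)^(−n)) = 5005.00·0.0233333 / (1 − 1.02333^(−36)).
Denominator 1 − (1+r)^(−36) = 0.564103228.
P = 116.783 / 0.564103228 ≈ 207.02.

$207.02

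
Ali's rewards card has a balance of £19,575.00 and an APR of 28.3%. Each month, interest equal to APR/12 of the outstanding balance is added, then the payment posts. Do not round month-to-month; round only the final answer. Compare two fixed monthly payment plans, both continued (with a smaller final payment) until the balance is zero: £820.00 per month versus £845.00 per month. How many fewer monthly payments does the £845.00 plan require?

Monthly rate r = 28.3%/12 = 2.35833% = 0.0235833.
At £820.00/mo: n = ⌈−ln(1 − rB₀/P)/ln(1+r)⌉ = 36 payments (last £422.52); total interest = total paid − £19,575.00 = £9,547.52.
At £845.00/mo: 34 payments (last £767.79); total interest £9,077.79.
Payments saved = 36 − 34 = 2.

2 fewer payments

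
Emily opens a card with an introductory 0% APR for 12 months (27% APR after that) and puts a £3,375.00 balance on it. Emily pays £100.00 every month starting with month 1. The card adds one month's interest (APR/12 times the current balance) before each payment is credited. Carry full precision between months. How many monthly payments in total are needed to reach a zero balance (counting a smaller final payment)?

Promo months 1–12 at r₀ = 0%/12 = 0; months 13+ at r₁ = 27%/12 = 0.0225.
After month 12 (no interest yet): B = £3,375.00 − 12·£100.00 = £2,175.00.
Then at r₁ with £100.00/mo: n₂ = −ln(1 − r₁·B/P)/ln(1+r₁) ≈ 30.21 → 31 more payments.

43 months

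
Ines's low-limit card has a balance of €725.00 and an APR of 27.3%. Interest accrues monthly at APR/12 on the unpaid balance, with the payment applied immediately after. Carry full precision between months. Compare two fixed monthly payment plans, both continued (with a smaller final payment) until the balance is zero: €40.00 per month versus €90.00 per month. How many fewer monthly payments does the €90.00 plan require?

15 fewer payments

Monthly rate r = 27.3%/12 = 2.275% = 0.02275.
At €40.00/mo: n = ⌈−ln(1 − rB₀/P)/ln(1+r)⌉ = 24 payments (last €25.40); total interest = total paid − €725.00 = €220.40.
At €90.00/mo: 9 payments (last €89.93); total interest €84.93.
Payments saved = 24 − 9 = 15.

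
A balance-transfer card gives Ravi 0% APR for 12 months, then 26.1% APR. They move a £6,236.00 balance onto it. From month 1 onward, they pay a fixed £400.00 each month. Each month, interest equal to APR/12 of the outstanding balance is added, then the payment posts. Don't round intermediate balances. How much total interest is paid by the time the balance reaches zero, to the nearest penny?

Promo months 1–12 at r₀ = 0%/12 = 0; months 13+ at r₁ = 26.1%/12 = 0.02175.
After month 12 (no interest yet): B = £6,236.00 − 12·£400.00 = £1,436.00.
Then at r₁ with £400.00/mo: n₂ = −ln(1 − r₁·B/P)/ln(1+r₁) ≈ 3.78 → 4 more payments.
Total paid = 15·£400.00 + £312.11 = £6,312.11; interest = £6,312.11 − £6,236.00 = £76.11.

£76.11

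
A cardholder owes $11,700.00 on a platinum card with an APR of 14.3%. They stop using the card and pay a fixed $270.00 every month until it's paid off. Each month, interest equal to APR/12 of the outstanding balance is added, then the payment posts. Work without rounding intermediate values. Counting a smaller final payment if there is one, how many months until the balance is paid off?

Monthly rate r = 14.3%/12 = 1.19167% = 0.0119167.
Recurrence: B ← B·(1+r) − $270.00.
Month 1: interest $139.43; balance after payment $11,569.42.
Month 2: interest $137.87; balance after payment $11,437.29.
Closed form: n = −ln(1 − rB₀/P)/ln(1+r) = −ln(0.48361)/ln(1.01192) ≈ 61.325, so the balance reaches zero during payment 62.

62 months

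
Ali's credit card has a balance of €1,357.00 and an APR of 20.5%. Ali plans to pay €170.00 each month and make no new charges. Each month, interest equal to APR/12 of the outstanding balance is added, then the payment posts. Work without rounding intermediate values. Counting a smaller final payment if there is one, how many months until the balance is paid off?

Monthly rate r = 20.5%/12 = 1.70833% = 0.0170833.
Recurrence: B ← B·(1+r) − €170.00.
Month 1: interest €23.18; balance after payment €1,210.18.
Month 2: interest €20.67; balance after payment €1,060.86.
Closed form: n = −ln(1 − rB₀/P)/ln(1+r) = −ln(0.86363)/ln(1.01708) ≈ 8.655, so the balance reaches zero during payment 9.

9 payments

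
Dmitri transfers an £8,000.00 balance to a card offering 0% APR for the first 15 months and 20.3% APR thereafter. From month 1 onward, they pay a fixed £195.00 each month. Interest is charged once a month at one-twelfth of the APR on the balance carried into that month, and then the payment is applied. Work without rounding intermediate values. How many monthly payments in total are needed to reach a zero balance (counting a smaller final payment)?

Promo months 1–15 at r₀ = 0%/12 = 0; months 16+ at r₁ = 20.3%/12 = 0.0169167.
After month 15 (no interest yet): B = £8,000.00 − 15·£195.00 = £5,075.00.
Then at r₁ with £195.00/mo: n₂ = −ln(1 − r₁·B/P)/ln(1+r₁) ≈ 34.59 → 35 more payments.

50 months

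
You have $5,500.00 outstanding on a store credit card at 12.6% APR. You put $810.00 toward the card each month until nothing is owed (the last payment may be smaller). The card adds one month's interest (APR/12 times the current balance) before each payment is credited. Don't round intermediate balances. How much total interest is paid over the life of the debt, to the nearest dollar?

$236

Monthly rate r = 12.6%/12 = 1.05% = 0.0105.
Payoff takes n = ⌈−ln(1 − rB₀/P)/ln(1+r)⌉ = ⌈7.081⌉ = 8 payments; the last is $66.13.
Total paid = 7·$810.00 + $66.13 = $5,736.13.
Total interest = total paid − principal = $5,736.13 − $5,500.00 = $236.13.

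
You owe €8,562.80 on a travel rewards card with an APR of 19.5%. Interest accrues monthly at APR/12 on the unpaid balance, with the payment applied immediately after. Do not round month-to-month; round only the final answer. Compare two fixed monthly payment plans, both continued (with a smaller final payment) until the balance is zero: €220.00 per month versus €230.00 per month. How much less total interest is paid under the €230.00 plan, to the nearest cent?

Monthly rate r = 19.5%/12 = 1.625% = 0.01625.
At €220.00/mo: n = ⌈−ln(1 − rB₀/P)/ln(1+r)⌉ = 63 payments (last €21.65); total interest = total paid − €8,562.80 = €5,098.85.
At €230.00/mo: 58 payments (last €143.34); total interest €4,690.54.
Interest saved = €5,098.85 − €4,690.54 = €408.31.

€408.31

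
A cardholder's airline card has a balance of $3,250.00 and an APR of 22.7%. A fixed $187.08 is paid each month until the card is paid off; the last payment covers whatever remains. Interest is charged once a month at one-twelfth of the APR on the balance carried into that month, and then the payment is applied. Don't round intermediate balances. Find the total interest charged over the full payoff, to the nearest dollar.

$728

Monthly rate r = 22.7%/12 = 1.89167% = 0.0189167.
Payoff takes n = ⌈−ln(1 − rB₀/P)/ln(1+r)⌉ = ⌈21.261⌉ = 22 payments; the last is $49.14.
Total paid = 21·$187.08 + $49.14 = $3,977.82.
Total interest = total paid − principal = $3,977.82 − $3,250.00 = $727.82.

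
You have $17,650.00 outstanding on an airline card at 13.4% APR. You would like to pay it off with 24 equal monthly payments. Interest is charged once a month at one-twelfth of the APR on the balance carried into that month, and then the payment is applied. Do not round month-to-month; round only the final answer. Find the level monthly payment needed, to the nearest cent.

$842.43

Monthly rate r = 13.4%/12 = 1.11667% = 0.0111667.
Level-payment amortization: P = B₀·r / (1 − (1+r)^(−n)) = 17650.00·0.0111667 / (1 − 1.01117^(−24)).
Denominator 1 − (1+r)^(−24) = 0.233955268.
P = 197.092 / 0.233955268 ≈ 842.43.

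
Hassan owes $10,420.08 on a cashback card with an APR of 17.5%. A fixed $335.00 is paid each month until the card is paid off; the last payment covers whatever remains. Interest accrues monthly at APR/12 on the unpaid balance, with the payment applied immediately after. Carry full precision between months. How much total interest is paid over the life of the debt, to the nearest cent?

Monthly rate r = 17.5%/12 = 1.45833% = 0.0145833.
Payoff takes n = ⌈−ln(1 − rB₀/P)/ln(1+r)⌉ = ⌈41.748⌉ = 42 payments; the last is $250.92.
Total paid = 41·$335.00 + $250.92 = $13,985.92.
Total interest = total paid − principal = $13,985.92 − $10,420.08 = $3,565.84.

$3,565.84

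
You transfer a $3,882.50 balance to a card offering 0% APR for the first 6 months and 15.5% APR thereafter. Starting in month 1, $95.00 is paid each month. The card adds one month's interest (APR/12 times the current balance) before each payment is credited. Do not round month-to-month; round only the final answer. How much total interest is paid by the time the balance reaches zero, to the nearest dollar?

$1,118

Promo months 1–6 at r₀ = 0%/12 = 0; months 7+ at r₁ = 15.5%/12 = 0.0129167.
After month 6 (no interest yet): B = $3,882.50 − 6·$95.00 = $3,312.50.
Then at r₁ with $95.00/mo: n₂ = −ln(1 − r₁·B/P)/ln(1+r₁) ≈ 46.64 → 47 more payments.
Total paid = 52·$95.00 + $60.64 = $5,000.64; interest = $5,000.64 − $3,882.50 = $1,118.14.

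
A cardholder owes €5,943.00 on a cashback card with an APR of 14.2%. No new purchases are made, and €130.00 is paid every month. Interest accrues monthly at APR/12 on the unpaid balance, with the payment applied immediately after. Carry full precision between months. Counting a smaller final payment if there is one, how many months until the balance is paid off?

67 payments

Monthly rate r = 14.2%/12 = 1.18333% = 0.0118333.
Recurrence: B ← B·(1+r) − €130.00.
Month 1: interest €70.33; balance after payment €5,883.33.
Month 2: interest €69.62; balance after payment €5,822.94.
Closed form: n = −ln(1 − rB₀/P)/ln(1+r) = −ln(0.45903)/ln(1.01183) ≈ 66.188, so the balance reaches zero during payment 67.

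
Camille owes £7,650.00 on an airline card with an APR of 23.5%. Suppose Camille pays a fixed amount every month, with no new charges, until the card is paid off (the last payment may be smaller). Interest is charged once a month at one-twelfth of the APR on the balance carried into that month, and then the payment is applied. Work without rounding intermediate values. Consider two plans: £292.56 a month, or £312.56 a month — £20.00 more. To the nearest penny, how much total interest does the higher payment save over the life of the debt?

Monthly rate r = 23.5%/12 = 1.95833% = 0.0195833.
At £292.56/mo: n = ⌈−ln(1 − rB₀/P)/ln(1+r)⌉ = 38 payments (last £0.19); total interest = total paid − £7,650.00 = £3,174.91.
At £312.56/mo: 34 payments (last £203.64); total interest £2,868.12.
Interest saved = £3,174.91 − £2,868.12 = £306.79.

£306.79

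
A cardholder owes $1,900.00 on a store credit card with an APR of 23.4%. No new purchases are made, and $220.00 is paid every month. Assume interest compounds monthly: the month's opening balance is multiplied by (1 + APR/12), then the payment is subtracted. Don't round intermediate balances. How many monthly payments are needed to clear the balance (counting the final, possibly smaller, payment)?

10 months

Monthly rate r = 23.4%/12 = 1.95% = 0.0195.
Recurrence: B ← B·(1+r) − $220.00.
Month 1: interest $37.05; balance after payment $1,717.05.
Month 2: interest $33.48; balance after payment $1,530.53.
Closed form: n = −ln(1 − rB₀/P)/ln(1+r) = −ln(0.83159)/ln(1.0195) ≈ 9.549, so the balance reaches zero during payment 10.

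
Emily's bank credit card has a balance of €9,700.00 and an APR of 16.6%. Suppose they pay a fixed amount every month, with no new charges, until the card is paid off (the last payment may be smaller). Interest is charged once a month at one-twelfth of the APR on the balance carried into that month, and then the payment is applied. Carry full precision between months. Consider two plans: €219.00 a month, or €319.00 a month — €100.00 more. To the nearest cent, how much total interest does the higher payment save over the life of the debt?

€2,446.78

Monthly rate r = 16.6%/12 = 1.38333% = 0.0138333.
At €219.00/mo: n = ⌈−ln(1 − rB₀/P)/ln(1+r)⌉ = 70 payments (last €9.97); total interest = total paid − €9,700.00 = €5,420.97.
At €319.00/mo: 40 payments (last €233.19); total interest €2,974.19.
Interest saved = €5,420.97 − €2,974.19 = €2,446.78.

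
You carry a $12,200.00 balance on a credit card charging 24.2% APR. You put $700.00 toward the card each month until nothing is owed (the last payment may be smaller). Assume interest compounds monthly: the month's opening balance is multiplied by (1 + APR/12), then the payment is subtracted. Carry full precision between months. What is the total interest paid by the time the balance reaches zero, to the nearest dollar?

Monthly rate r = 24.2%/12 = 2.01667% = 0.0201667.
Payoff takes n = ⌈−ln(1 − rB₀/P)/ln(1+r)⌉ = ⌈21.690⌉ = 22 payments; the last is $484.27.
Total paid = 21·$700.00 + $484.27 = $15,184.27.
Total interest = total paid − principal = $15,184.27 − $12,200.00 = $2,984.27.

$2,984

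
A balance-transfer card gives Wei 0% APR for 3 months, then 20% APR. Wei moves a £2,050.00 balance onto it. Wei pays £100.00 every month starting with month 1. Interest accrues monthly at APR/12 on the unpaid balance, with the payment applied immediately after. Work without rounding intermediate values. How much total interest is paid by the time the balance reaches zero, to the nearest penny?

Promo months 1–3 at r₀ = 0%/12 = 0; months 4+ at r₁ = 20%/12 = 0.0166667.
After month 3 (no interest yet): B = £2,050.00 − 3·£100.00 = £1,750.00.
Then at r₁ with £100.00/mo: n₂ = −ln(1 − r₁·B/P)/ln(1+r₁) ≈ 20.86 → 21 more payments.
Total paid = 23·£100.00 + £86.34 = £2,386.34; interest = £2,386.34 − £2,050.00 = £336.34.

£336.34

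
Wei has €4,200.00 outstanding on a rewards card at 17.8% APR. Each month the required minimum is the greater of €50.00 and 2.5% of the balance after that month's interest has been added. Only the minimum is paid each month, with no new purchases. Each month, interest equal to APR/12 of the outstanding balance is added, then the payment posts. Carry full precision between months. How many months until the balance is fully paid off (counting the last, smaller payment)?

Monthly rate r = 17.8%/12 = 1.48333% = 0.0148333.
While 2.5% of the post-interest balance exceeds €50.00, each month B ← (B·(1+r))·(1 − 0.025), i.e. B shrinks by the factor (1+r)·0.975 = 0.98946.
This holds for months 1–72. Entering month 73 the balance is €1,958.85; 2.5% of the post-interest balance is now below €50.00, so the flat €50.00 minimum applies from here.
From month 73 a fixed €50.00 at rate r clears €1,958.85 in 60 more payments. Total: 72 + 60 = 132 months.

132 months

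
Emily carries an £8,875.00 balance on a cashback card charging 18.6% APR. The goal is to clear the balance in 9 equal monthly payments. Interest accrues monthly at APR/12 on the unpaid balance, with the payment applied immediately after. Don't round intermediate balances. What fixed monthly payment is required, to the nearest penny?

Monthly rate r = 18.6%/12 = 1.55% = 0.0155.
Level-payment amortization: P = B₀·r / (1 − (1+r)^(−n)) = 8875.00·0.0155 / (1 − 1.0155^(−9)).
Denominator 1 − (1+r)^(−9) = 0.129275729.
P = 137.563 / 0.129275729 ≈ 1064.10.

£1,064.10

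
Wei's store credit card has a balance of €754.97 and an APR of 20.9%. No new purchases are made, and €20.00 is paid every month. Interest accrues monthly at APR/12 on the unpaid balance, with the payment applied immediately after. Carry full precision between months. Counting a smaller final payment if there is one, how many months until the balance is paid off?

63 payments

Monthly rate r = 20.9%/12 = 1.74167% = 0.0174167.
Recurrence: B ← B·(1+r) − €20.00.
Month 1: interest €13.15; balance after payment €748.12.
Month 2: interest €13.03; balance after payment €741.15.
Closed form: n = −ln(1 − rB₀/P)/ln(1+r) = −ln(0.34255)/ln(1.01742) ≈ 62.047, so the balance reaches zero during payment 63.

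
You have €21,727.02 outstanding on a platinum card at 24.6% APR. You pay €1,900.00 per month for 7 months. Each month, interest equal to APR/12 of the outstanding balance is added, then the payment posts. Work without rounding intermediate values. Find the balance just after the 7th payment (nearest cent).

Monthly rate r = 24.6%/12 = 2.05% = 0.0205.
Each month: B ← B·(1+r) − €1,900.00.
Month 1: interest €445.40; balance after payment €20,272.42.
Month 2: interest €415.58; balance after payment €18,788.01.
Month 3: interest €385.15; balance after payment €17,273.16.
Month 4: interest €354.10; balance after payment €15,727.26.
Month 5: interest €322.41; balance after payment €14,149.67.
Month 6: interest €290.07; balance after payment €12,539.74.
Month 7: interest €257.06; balance after payment €10,896.80.

€10,896.80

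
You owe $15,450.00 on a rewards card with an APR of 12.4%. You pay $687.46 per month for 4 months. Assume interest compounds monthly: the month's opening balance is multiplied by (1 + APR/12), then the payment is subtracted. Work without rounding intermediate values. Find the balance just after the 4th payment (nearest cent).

Monthly rate r = 12.4%/12 = 1.03333% = 0.0103333.
Each month: B ← B·(1+r) − $687.46.
Month 1: interest $159.65; balance after payment $14,922.19.
Month 2: interest $154.20; balance after payment $14,388.93.
Month 3: interest $148.69; balance after payment $13,850.15.
Month 4: interest $143.12; balance after payment $13,305.81.

$13,305.81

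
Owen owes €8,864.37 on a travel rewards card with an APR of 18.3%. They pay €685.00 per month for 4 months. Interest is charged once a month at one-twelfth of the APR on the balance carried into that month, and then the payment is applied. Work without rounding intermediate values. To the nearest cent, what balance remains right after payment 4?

Monthly rate r = 18.3%/12 = 1.525% = 0.01525.
Each month: B ← B·(1+r) − €685.00.
Month 1: interest €135.18; balance after payment €8,314.55.
Month 2: interest €126.80; balance after payment €7,756.35.
Month 3: interest €118.28; balance after payment €7,189.63.
Month 4: interest €109.64; balance after payment €6,614.27.

€6,614.27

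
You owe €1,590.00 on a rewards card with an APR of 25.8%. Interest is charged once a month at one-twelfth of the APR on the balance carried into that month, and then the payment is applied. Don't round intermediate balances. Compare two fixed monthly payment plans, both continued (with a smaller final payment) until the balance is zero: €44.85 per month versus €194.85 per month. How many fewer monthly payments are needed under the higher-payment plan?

58 fewer payments

Monthly rate r = 25.8%/12 = 2.15% = 0.0215.
At €44.85/mo: n = ⌈−ln(1 − rB₀/P)/ln(1+r)⌉ = 68 payments (last €23.57); total interest = total paid − €1,590.00 = €1,438.52.
At €194.85/mo: 10 payments (last €13.50); total interest €177.15.
Payments saved = 68 − 10 = 58.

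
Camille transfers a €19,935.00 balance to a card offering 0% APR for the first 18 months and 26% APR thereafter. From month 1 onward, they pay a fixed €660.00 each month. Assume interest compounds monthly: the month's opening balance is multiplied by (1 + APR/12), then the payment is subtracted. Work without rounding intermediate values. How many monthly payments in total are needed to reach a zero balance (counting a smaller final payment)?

33 months

Promo months 1–18 at r₀ = 0%/12 = 0; months 19+ at r₁ = 26%/12 = 0.0216667.
After month 18 (no interest yet): B = €19,935.00 − 18·€660.00 = €8,055.00.
Then at r₁ with €660.00/mo: n₂ = −ln(1 − r₁·B/P)/ln(1+r₁) ≈ 14.33 → 15 more payments.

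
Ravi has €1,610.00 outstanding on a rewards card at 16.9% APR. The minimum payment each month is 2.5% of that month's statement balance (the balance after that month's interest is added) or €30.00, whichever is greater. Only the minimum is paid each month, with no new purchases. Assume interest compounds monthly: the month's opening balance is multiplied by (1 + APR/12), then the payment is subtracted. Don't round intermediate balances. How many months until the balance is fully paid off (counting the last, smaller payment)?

Monthly rate r = 16.9%/12 = 1.40833% = 0.0140833.
While 2.5% of the post-interest balance exceeds €30.00, each month B ← (B·(1+r))·(1 − 0.025), i.e. B shrinks by the factor (1+r)·0.975 = 0.98873.
This holds for months 1–28. Entering month 29 the balance is €1,172.24; 2.5% of the post-interest balance is now below €30.00, so the flat €30.00 minimum applies from here.
From month 29 a fixed €30.00 at rate r clears €1,172.24 in 58 more payments. Total: 28 + 58 = 86 months.

86 months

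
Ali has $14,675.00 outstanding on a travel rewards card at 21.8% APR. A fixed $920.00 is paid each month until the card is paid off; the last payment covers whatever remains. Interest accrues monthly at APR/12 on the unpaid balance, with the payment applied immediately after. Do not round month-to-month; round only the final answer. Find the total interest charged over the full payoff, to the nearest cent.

$2,810.62

Monthly rate r = 21.8%/12 = 1.81667% = 0.0181667.
Payoff takes n = ⌈−ln(1 − rB₀/P)/ln(1+r)⌉ = ⌈19.006⌉ = 20 payments; the last is $5.62.
Total paid = 19·$920.00 + $5.62 = $17,485.62.
Total interest = total paid − principal = $17,485.62 − $14,675.00 = $2,810.62.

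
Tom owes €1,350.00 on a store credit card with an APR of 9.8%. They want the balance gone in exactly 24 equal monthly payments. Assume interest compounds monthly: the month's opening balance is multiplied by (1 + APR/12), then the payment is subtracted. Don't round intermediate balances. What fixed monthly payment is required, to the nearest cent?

€62.17

Monthly rate r = 9.8%/12 = 0.816667% = 0.00816667.
Level-payment amortization: P = B₀·r / (1 − (1+r)^(−n)) = 1350.00·0.00816667 / (1 − 1.00817^(−24)).
Denominator 1 − (1+r)^(−24) = 0.177333181.
P = 11.025 / 0.177333181 ≈ 62.17.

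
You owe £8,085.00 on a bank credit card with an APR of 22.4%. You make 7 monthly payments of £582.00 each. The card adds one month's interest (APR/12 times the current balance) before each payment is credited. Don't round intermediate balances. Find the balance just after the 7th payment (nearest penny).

£4,893.10

Monthly rate r = 22.4%/12 = 1.86667% = 0.0186667.
Each month: B ← B·(1+r) − £582.00.
Month 1: interest £150.92; balance after payment £7,653.92.
Month 2: interest £142.87; balance after payment £7,214.79.
Month 3: interest £134.68; balance after payment £6,767.47.
Month 4: interest £126.33; balance after payment £6,311.80.
Month 5: interest £117.82; balance after payment £5,847.62.
Month 6: interest £109.16; balance after payment £5,374.77.
Month 7: interest £100.33; balance after payment £4,893.10.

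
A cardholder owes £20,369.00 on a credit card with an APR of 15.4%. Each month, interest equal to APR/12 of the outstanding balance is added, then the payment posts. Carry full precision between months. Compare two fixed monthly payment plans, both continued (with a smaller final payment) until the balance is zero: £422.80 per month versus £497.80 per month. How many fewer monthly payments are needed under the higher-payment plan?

Monthly rate r = 15.4%/12 = 1.28333% = 0.0128333.
At £422.80/mo: n = ⌈−ln(1 − rB₀/P)/ln(1+r)⌉ = 76 payments (last £221.18); total interest = total paid − £20,369.00 = £11,562.18.
At £497.80/mo: 59 payments (last £199.25); total interest £8,702.65.
Payments saved = 76 − 59 = 17.

17 fewer payments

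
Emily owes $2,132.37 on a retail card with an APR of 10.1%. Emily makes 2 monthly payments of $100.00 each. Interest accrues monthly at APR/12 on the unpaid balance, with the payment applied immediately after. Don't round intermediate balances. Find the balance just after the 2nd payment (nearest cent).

Monthly rate r = 10.1%/12 = 0.841667% = 0.00841667.
Each month: B ← B·(1+r) − $100.00.
Month 1: interest $17.95; balance after payment $2,050.32.
Month 2: interest $17.26; balance after payment $1,967.57.

$1,967.57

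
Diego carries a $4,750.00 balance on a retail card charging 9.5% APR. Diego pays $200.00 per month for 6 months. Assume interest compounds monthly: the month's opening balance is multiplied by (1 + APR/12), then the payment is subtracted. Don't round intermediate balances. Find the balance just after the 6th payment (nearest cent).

Monthly rate r = 9.5%/12 = 0.791667% = 0.00791667.
Each month: B ← B·(1+r) − $200.00.
Month 1: interest $37.60; balance after payment $4,587.60.
Month 2: interest $36.32; balance after payment $4,423.92.
Month 3: interest $35.02; balance after payment $4,258.95.
Month 4: interest $33.72; balance after payment $4,092.66.
Month 5: interest $32.40; balance after payment $3,925.06.
Month 6: interest $31.07; balance after payment $3,756.14.

$3,756.14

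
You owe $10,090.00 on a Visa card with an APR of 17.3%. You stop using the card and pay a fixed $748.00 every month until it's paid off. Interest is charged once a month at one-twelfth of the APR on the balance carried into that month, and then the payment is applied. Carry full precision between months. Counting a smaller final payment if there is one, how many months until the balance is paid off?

16 payments

Monthly rate r = 17.3%/12 = 1.44167% = 0.0144167.
Recurrence: B ← B·(1+r) − $748.00.
Month 1: interest $145.46; balance after payment $9,487.46.
Month 2: interest $136.78; balance after payment $8,876.24.
Closed form: n = −ln(1 − rB₀/P)/ln(1+r) = −ln(0.80553)/ln(1.01442) ≈ 15.108, so the balance reaches zero during payment 16.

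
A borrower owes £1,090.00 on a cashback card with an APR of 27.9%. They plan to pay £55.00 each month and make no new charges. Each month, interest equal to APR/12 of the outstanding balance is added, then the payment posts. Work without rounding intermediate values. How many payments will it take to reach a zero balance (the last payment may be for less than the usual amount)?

Monthly rate r = 27.9%/12 = 2.325% = 0.02325.
Recurrence: B ← B·(1+r) − £55.00.
Month 1: interest £25.34; balance after payment £1,060.34.
Month 2: interest £24.65; balance after payment £1,030.00.
Closed form: n = −ln(1 − rB₀/P)/ln(1+r) = −ln(0.53923)/ln(1.02325) ≈ 26.872, so the balance reaches zero during payment 27.

27 payments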